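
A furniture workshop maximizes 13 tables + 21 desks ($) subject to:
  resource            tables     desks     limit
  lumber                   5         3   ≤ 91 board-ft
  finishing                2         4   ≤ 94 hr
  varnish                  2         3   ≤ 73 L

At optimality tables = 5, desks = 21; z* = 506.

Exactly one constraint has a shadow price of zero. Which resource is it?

lumber: 88/91 (slack 3)
finishing: 94/94 (binding)
varnish: 73/73 (binding)
By complementary slackness, a constraint with positive slack has shadow price 0 → lumber.

lumber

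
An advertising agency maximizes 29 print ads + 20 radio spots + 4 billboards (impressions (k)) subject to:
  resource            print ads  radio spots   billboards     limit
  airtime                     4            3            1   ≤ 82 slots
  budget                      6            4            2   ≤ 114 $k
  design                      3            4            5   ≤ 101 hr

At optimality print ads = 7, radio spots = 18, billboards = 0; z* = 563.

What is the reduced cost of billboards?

-5

Check each constraint at x*: airtime 82/82 (tight); budget 114/114 (tight); design 93/101 (slack 8).
Slack constraints have shadow price 0 (complementary slackness).
From A_Bᵀ y = c: 4·y_airtime + 6·y_budget = 29; 3·y_airtime + 4·y_budget = 20.
This yields shadow prices y_airtime = 2, y_budget = 3.5.
Reduced cost of billboards: c₃ − yᵀa₃ = 4 − (2·1 + 3.5·2) = 4 − 9 = -5.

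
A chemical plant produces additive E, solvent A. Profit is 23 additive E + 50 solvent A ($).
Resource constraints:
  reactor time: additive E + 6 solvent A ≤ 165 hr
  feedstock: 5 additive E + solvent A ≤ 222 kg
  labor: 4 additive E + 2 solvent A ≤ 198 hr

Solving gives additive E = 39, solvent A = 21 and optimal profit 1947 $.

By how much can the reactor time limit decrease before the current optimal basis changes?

Binding constraints: reactor time, labor. The basis is B = [[1,6],[4,2]] with det -22.
Per unit decrease in reactor time, x* moves by d = (0.0909, -0.1818).
The basis stays optimal until feedstock becomes binding; allowable decrease = 22 hr.

22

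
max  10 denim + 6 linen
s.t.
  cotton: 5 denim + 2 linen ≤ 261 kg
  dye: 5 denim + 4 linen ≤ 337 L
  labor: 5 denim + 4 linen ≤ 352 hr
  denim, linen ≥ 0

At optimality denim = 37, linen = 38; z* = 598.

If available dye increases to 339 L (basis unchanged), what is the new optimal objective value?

At the optimum: cotton uses 261 of 261 (binding); dye uses 337 of 337 (binding); labor uses 337 of 352 (slack = 15).
Slack constraints have shadow price 0 (complementary slackness).
From A_Bᵀ y = c: 5·y_cotton + 5·y_dye = 10; 2·y_cotton + 4·y_dye = 6.
This yields shadow prices y_cotton = 1, y_dye = 1.
Δz = y_dye·Δb = 1 × (2) = 2, so new z* = 598 + 2 = 600.

600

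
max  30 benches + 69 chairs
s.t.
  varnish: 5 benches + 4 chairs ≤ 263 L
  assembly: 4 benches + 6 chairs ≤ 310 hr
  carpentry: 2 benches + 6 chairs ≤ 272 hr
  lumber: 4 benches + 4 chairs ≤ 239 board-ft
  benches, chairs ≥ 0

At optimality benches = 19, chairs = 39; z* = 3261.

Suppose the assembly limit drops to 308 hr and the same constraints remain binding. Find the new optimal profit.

3254

At the optimum: varnish uses 251 of 263 (slack = 12); assembly uses 310 of 310 (binding); carpentry uses 272 of 272 (binding); lumber uses 232 of 239 (slack = 7).
By complementary slackness, y = 0 for the non-binding constraints.
Dual feasibility on the basic columns requires 4·y_assembly + 2·y_carpentry = 30, 6·y_assembly + 6·y_carpentry = 69.
This yields shadow prices y_assembly = 3.5, y_carpentry = 8.
Δz = y_assembly·Δb = 3.5 × (-2) = -7, so new z* = 3261 − 7 = 3254.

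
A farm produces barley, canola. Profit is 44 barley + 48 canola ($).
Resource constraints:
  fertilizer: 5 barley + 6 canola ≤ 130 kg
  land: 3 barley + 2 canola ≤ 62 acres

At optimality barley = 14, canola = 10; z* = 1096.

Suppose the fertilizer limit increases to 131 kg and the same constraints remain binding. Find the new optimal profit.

1103

At the optimum: fertilizer uses 130 of 130 (binding); land uses 62 of 62 (binding).
The binding rows give the dual system: 5·y_fertilizer + 3·y_land = 44 and 6·y_fertilizer + 2·y_land = 48.
→ y_fertilizer = 7 and y_land = 3.
Δz = y_fertilizer·Δb = 7 × (1) = 7, so new z* = 1096 + 7 = 1103.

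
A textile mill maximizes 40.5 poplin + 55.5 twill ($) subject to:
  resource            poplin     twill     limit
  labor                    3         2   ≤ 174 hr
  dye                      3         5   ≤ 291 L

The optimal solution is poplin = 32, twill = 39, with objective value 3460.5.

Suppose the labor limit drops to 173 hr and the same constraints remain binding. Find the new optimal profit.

3456.5

Check each constraint at x*: labor 174/174 (tight); dye 291/291 (tight).
The binding rows give the dual system: 3·y_labor + 3·y_dye = 40.5 and 2·y_labor + 5·y_dye = 55.5.
This yields shadow prices y_labor = 4, y_dye = 9.5.
Δz = y_labor·Δb = 4 × (-1) = -4, so new z* = 3460.5 − 4 = 3456.5.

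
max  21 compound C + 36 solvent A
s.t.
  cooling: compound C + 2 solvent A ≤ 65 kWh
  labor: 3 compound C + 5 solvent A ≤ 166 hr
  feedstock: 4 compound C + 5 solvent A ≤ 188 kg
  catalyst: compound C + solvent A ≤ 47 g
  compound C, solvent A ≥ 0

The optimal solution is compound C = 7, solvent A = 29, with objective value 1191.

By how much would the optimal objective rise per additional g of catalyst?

0

At the optimum: cooling uses 65 of 65 (binding); labor uses 166 of 166 (binding); feedstock uses 173 of 188 (slack = 15); catalyst uses 36 of 47 (slack = 11).
Since feedstock, catalyst are not tight, their duals are 0.
From A_Bᵀ y = c: 1·y_cooling + 3·y_labor = 21; 2·y_cooling + 5·y_labor = 36.
→ y_cooling = 3 and y_labor = 6.
Shadow price of catalyst = 0.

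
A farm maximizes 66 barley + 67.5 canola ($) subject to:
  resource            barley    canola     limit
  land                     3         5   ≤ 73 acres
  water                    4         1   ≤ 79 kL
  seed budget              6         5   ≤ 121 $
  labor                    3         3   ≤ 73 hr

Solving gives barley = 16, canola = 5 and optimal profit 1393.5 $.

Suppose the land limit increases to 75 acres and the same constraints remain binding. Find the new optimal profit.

1403.5

At the optimum: land uses 73 of 73 (binding); water uses 69 of 79 (slack = 10); seed budget uses 121 of 121 (binding); labor uses 63 of 73 (slack = 10).
Since water, labor are not tight, their duals are 0.
From A_Bᵀ y = c: 3·y_land + 6·y_seed budget = 66; 5·y_land + 5·y_seed budget = 67.5.
This yields shadow prices y_land = 5, y_seed budget = 8.5.
Δz = y_land·Δb = 5 × (2) = 10, so new z* = 1393.5 + 10 = 1403.5.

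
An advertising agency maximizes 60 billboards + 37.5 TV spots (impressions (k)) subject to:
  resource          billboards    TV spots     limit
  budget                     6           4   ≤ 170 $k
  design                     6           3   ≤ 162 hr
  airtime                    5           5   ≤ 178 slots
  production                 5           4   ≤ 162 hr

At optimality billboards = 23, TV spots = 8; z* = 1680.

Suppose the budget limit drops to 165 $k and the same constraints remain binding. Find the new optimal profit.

Check each constraint at x*: budget 170/170 (tight); design 162/162 (tight); airtime 155/178 (slack 23); production 147/162 (slack 15).
Since airtime, production are not tight, their duals are 0.
The binding rows give the dual system: 6·y_budget + 6·y_design = 60 and 4·y_budget + 3·y_design = 37.5.
This yields shadow prices y_budget = 7.5, y_design = 2.5.
Δz = y_budget·Δb = 7.5 × (-5) = -37.5, so new z* = 1680 − 37.5 = 1642.5.

1642.5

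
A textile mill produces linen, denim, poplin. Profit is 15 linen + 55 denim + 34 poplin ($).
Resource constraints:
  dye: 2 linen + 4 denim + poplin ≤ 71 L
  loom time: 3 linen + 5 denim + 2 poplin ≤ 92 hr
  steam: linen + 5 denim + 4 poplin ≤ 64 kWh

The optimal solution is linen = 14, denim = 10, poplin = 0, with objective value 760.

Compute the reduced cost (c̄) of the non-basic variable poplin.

At the optimum: dye uses 68 of 71 (slack = 3); loom time uses 92 of 92 (binding); steam uses 64 of 64 (binding).
Slack constraints have shadow price 0 (complementary slackness).
The binding rows give the dual system: 3·y_loom time + 1·y_steam = 15 and 5·y_loom time + 5·y_steam = 55.
Solving: y_loom time = 2, y_steam = 9.
Reduced cost of poplin: c₃ − yᵀa₃ = 34 − (2·2 + 9·4) = 34 − 40 = -6.

-6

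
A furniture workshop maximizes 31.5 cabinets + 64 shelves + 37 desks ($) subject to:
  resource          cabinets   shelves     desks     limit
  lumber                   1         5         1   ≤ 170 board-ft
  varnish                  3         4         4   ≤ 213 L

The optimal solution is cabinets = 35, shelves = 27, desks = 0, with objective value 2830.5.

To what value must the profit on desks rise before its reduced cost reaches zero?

40

Both lumber and varnish are binding at x*.
From A_Bᵀ y = c: 1·y_lumber + 3·y_varnish = 31.5; 5·y_lumber + 4·y_varnish = 64.
Solving: y_lumber = 6, y_varnish = 8.5.
desks enters the basis when its profit ≥ yᵀa₃ = 6·1 + 8.5·4 = 40.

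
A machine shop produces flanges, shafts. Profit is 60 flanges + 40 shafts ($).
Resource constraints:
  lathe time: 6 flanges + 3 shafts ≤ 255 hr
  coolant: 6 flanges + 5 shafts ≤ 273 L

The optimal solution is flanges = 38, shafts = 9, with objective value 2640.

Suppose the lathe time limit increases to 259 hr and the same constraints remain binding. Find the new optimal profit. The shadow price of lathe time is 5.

2660

Δb = 4, so new z* = 2640 + (5)·(4) = 2640 + 20 = 2660.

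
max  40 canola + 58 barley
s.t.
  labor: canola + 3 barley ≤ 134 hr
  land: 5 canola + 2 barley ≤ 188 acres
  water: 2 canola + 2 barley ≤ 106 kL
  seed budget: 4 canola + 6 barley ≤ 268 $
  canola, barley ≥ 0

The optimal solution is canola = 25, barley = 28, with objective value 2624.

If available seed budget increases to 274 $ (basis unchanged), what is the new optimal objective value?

2678

Binding: water and seed budget. Non-binding: labor (25 unused), land (7 unused).
By complementary slackness, y = 0 for the non-binding constraints.
Dual feasibility on the basic columns requires 2·y_water + 4·y_seed budget = 40, 2·y_water + 6·y_seed budget = 58.
→ y_water = 2 and y_seed budget = 9.
Δz = y_seed budget·Δb = 9 × (6) = 54, so new z* = 2624 + 54 = 2678.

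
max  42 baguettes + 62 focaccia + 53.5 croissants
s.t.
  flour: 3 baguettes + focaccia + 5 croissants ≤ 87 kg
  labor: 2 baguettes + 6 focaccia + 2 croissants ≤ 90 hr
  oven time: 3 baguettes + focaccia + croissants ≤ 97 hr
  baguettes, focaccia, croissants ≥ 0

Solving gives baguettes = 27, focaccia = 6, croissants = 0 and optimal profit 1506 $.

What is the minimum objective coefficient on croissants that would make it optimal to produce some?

58

At the optimum: flour uses 87 of 87 (binding); labor uses 90 of 90 (binding); oven time uses 87 of 97 (slack = 10).
Slack constraints have shadow price 0 (complementary slackness).
From A_Bᵀ y = c: 3·y_flour + 2·y_labor = 42; 1·y_flour + 6·y_labor = 62.
→ y_flour = 8 and y_labor = 9.
croissants enters the basis when its profit ≥ yᵀa₃ = 8·5 + 9·2 = 58.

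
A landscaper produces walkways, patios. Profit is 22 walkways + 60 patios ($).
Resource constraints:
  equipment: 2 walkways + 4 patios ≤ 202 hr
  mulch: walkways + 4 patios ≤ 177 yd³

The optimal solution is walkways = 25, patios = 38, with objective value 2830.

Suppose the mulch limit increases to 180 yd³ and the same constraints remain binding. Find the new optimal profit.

2854

At the optimum: equipment uses 202 of 202 (binding); mulch uses 177 of 177 (binding).
Dual feasibility on the basic columns requires 2·y_equipment + 1·y_mulch = 22, 4·y_equipment + 4·y_mulch = 60.
This yields shadow prices y_equipment = 7, y_mulch = 8.
Δz = y_mulch·Δb = 8 × (3) = 24, so new z* = 2830 + 24 = 2854.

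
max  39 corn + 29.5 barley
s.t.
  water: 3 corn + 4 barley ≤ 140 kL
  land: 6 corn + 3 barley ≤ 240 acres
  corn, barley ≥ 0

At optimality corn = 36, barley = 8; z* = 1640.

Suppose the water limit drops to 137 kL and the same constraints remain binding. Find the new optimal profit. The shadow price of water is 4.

Δb = -3, so new z* = 1640 + (4)·(-3) = 1640 − 12 = 1628.

1628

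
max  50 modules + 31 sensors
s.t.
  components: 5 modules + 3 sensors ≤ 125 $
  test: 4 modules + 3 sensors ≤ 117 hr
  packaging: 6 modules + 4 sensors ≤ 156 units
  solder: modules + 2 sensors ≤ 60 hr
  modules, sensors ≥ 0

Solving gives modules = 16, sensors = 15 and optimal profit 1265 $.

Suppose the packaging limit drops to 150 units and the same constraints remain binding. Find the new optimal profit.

1250

Check each constraint at x*: components 125/125 (tight); test 109/117 (slack 8); packaging 156/156 (tight); solder 46/60 (slack 14).
By complementary slackness, y = 0 for the non-binding constraints.
Dual feasibility on the basic columns requires 5·y_components + 6·y_packaging = 50, 3·y_components + 4·y_packaging = 31.
This yields shadow prices y_components = 7, y_packaging = 2.5.
Δz = y_packaging·Δb = 2.5 × (-6) = -15, so new z* = 1265 − 15 = 1250.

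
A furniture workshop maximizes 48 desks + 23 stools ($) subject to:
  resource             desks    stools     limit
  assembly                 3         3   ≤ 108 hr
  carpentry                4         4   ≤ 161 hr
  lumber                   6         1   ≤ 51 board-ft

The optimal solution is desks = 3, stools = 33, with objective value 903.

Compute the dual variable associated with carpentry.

Check each constraint at x*: assembly 108/108 (tight); carpentry 144/161 (slack 17); lumber 51/51 (tight).
Slack constraints have shadow price 0 (complementary slackness).
From A_Bᵀ y = c: 3·y_assembly + 6·y_lumber = 48; 3·y_assembly + 1·y_lumber = 23.
Solving: y_assembly = 6, y_lumber = 5.
Shadow price of carpentry = 0.

0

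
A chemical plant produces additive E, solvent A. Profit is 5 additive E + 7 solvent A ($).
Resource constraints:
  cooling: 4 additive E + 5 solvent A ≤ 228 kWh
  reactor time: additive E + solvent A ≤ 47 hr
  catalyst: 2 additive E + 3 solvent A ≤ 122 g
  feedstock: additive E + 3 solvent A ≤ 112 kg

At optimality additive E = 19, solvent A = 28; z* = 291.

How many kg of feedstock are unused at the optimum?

9

feedstock used = 1·19 + 3·28 = 103; slack = 112 − 103 = 9.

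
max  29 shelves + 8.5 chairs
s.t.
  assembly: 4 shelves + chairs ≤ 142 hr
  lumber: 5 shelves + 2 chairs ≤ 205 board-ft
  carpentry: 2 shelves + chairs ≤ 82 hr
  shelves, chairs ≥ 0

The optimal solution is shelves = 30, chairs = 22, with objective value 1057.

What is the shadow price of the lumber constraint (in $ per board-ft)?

Binding: assembly and carpentry. Non-binding: lumber (11 unused).
Since lumber is not tight, its dual is 0.
Dual feasibility on the basic columns requires 4·y_assembly + 2·y_carpentry = 29, 1·y_assembly + 1·y_carpentry = 8.5.
→ y_assembly = 6 and y_carpentry = 2.5.
Shadow price of lumber = 0.

0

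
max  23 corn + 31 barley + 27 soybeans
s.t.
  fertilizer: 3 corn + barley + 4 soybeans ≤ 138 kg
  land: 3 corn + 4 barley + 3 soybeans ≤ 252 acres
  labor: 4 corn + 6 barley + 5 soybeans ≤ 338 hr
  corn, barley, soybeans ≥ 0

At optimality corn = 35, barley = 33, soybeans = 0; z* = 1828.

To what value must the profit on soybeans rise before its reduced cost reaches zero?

Check each constraint at x*: fertilizer 138/138 (tight); land 237/252 (slack 15); labor 338/338 (tight).
By complementary slackness, y = 0 for the non-binding constraint.
From A_Bᵀ y = c: 3·y_fertilizer + 4·y_labor = 23; 1·y_fertilizer + 6·y_labor = 31.
Solving: y_fertilizer = 1, y_labor = 5.
soybeans enters the basis when its profit ≥ yᵀa₃ = 1·4 + 5·5 = 29.

29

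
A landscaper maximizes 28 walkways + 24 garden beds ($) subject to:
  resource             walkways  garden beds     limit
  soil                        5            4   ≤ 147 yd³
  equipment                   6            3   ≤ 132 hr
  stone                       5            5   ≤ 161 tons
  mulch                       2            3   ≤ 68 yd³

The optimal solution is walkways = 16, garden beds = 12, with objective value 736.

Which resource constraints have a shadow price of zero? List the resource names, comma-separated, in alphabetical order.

soil, stone

soil: 128/147 (slack 19)
equipment: 132/132 (binding)
stone: 140/161 (slack 21)
mulch: 68/68 (binding)
By complementary slackness, a constraint with positive slack has shadow price 0 → soil, stone.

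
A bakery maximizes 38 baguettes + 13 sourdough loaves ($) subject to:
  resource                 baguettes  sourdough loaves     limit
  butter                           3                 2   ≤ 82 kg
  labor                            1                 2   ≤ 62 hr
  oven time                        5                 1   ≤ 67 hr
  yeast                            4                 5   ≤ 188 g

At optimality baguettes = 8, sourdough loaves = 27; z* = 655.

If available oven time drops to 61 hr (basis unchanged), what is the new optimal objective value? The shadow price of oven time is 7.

613

Δb = -6, so new z* = 655 + (7)·(-6) = 655 − 42 = 613.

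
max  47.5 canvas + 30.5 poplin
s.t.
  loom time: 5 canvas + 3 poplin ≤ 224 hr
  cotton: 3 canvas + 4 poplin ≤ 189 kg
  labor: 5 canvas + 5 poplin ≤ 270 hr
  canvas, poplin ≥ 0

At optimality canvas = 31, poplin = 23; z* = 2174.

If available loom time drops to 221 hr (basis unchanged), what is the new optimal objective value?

Binding: loom time and labor. Non-binding: cotton (4 unused).
Slack constraints have shadow price 0 (complementary slackness).
The binding rows give the dual system: 5·y_loom time + 5·y_labor = 47.5 and 3·y_loom time + 5·y_labor = 30.5.
→ y_loom time = 8.5 and y_labor = 1.
Δz = y_loom time·Δb = 8.5 × (-3) = -25.5, so new z* = 2174 − 25.5 = 2148.5.

2148.5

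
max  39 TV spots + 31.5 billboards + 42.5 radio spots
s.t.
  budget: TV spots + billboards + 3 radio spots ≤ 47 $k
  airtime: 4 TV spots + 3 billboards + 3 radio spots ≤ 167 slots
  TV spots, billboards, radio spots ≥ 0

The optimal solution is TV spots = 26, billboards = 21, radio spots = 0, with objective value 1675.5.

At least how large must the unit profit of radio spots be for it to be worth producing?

49.5

At the optimum: budget uses 47 of 47 (binding); airtime uses 167 of 167 (binding).
Dual feasibility on the basic columns requires 1·y_budget + 4·y_airtime = 39, 1·y_budget + 3·y_airtime = 31.5.
This yields shadow prices y_budget = 9, y_airtime = 7.5.
radio spots enters the basis when its profit ≥ yᵀa₃ = 9·3 + 7.5·3 = 49.5.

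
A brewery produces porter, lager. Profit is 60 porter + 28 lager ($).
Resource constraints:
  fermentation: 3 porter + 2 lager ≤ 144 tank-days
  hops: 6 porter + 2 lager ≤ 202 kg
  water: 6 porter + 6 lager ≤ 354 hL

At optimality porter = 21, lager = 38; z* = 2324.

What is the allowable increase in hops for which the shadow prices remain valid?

20

Binding constraints: hops, water. The basis is B = [[6,2],[6,6]] with det 24.
Per unit increase in hops, x* moves by d = (0.25, -0.25).
The basis stays optimal until fermentation becomes binding; allowable increase = 20 kg.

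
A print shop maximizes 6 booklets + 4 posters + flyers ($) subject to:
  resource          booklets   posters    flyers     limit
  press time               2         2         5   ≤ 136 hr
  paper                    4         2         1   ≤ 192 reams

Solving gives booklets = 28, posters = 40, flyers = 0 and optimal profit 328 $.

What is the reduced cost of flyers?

At the optimum: press time uses 136 of 136 (binding); paper uses 192 of 192 (binding).
From A_Bᵀ y = c: 2·y_press time + 4·y_paper = 6; 2·y_press time + 2·y_paper = 4.
→ y_press time = 1 and y_paper = 1.
Reduced cost of flyers: c₃ − yᵀa₃ = 1 − (1·5 + 1·1) = 1 − 6 = -5.

-5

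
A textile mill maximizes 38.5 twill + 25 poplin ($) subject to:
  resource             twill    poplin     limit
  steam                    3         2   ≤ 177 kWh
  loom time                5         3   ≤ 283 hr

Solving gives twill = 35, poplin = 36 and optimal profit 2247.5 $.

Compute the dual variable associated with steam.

At the optimum: steam uses 177 of 177 (binding); loom time uses 283 of 283 (binding).
The binding rows give the dual system: 3·y_steam + 5·y_loom time = 38.5 and 2·y_steam + 3·y_loom time = 25.
→ y_steam = 9.5 and y_loom time = 2.
Shadow price of steam = 9.5.

9.5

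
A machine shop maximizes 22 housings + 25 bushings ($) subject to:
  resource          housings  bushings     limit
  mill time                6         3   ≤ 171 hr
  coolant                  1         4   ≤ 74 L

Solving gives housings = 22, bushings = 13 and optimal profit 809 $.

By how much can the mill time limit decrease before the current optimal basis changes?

115.5

Binding constraints: mill time, coolant. The basis is B = [[6,3],[1,4]] with det 21.
Per unit decrease in mill time, x* moves by d = (-0.1905, 0.0476).
The basis stays optimal until housings reaches 0; allowable decrease = 115.5 hr.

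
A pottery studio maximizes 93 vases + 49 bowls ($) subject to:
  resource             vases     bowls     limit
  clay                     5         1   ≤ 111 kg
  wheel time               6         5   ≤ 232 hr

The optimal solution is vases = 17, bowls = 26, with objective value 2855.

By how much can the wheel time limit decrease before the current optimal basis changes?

Binding constraints: clay, wheel time. The basis is B = [[5,1],[6,5]] with det 19.
Per unit decrease in wheel time, x* moves by d = (0.0526, -0.2632).
The basis stays optimal until bowls reaches 0; allowable decrease = 98.8 hr.

98.8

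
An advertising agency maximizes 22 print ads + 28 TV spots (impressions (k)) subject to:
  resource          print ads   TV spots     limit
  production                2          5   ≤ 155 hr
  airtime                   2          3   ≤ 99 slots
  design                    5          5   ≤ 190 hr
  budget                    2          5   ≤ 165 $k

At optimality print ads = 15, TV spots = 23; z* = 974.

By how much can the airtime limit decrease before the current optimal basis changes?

Binding constraints: airtime, design. The basis is B = [[2,3],[5,5]] with det -5.
Per unit decrease in airtime, x* moves by d = (1, -1).
The basis stays optimal until TV spots reaches 0; allowable decrease = 23 slots.

23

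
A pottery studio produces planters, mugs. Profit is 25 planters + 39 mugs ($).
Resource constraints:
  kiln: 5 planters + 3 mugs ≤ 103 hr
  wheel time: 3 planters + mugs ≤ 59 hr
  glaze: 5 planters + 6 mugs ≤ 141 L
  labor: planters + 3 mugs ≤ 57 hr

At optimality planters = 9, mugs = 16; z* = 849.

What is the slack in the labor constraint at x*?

0

labor used = 1·9 + 3·16 = 57; slack = 57 − 57 = 0.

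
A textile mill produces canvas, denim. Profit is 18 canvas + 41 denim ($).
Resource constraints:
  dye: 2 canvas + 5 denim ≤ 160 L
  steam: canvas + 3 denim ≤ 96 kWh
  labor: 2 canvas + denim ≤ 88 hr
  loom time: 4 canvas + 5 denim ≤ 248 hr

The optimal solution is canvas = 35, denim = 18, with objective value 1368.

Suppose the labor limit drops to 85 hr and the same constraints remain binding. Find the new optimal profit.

Check each constraint at x*: dye 160/160 (tight); steam 89/96 (slack 7); labor 88/88 (tight); loom time 230/248 (slack 18).
Since steam, loom time are not tight, their duals are 0.
The binding rows give the dual system: 2·y_dye + 2·y_labor = 18 and 5·y_dye + 1·y_labor = 41.
This yields shadow prices y_dye = 8, y_labor = 1.
Δz = y_labor·Δb = 1 × (-3) = -3, so new z* = 1368 − 3 = 1365.

1365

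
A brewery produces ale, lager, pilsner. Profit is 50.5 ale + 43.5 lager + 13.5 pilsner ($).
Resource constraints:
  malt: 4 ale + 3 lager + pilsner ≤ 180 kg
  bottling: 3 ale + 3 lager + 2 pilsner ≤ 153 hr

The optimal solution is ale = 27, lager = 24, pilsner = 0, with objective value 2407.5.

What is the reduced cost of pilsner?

-8.5

Check each constraint at x*: malt 180/180 (tight); bottling 153/153 (tight).
Dual feasibility on the basic columns requires 4·y_malt + 3·y_bottling = 50.5, 3·y_malt + 3·y_bottling = 43.5.
→ y_malt = 7 and y_bottling = 7.5.
Reduced cost of pilsner: c₃ − yᵀa₃ = 13.5 − (7·1 + 7.5·2) = 13.5 − 22 = -8.5.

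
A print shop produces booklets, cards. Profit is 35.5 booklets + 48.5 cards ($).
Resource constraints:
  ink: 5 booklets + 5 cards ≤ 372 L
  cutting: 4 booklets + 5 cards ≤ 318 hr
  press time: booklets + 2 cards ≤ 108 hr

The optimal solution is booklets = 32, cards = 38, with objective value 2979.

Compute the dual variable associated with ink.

0

Binding: cutting and press time. Non-binding: ink (22 unused).
Since ink is not tight, its dual is 0.
From A_Bᵀ y = c: 4·y_cutting + 1·y_press time = 35.5; 5·y_cutting + 2·y_press time = 48.5.
This yields shadow prices y_cutting = 7.5, y_press time = 5.5.
Shadow price of ink = 0.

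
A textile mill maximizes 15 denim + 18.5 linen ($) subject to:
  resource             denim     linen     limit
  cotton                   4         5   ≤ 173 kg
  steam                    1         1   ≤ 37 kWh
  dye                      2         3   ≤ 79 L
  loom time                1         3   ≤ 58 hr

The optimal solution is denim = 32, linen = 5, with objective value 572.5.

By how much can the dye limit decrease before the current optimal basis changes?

5

Binding constraints: steam, dye. The basis is B = [[1,1],[2,3]] with det 1.
Per unit decrease in dye, x* moves by d = (1, -1).
The basis stays optimal until linen reaches 0; allowable decrease = 5 L.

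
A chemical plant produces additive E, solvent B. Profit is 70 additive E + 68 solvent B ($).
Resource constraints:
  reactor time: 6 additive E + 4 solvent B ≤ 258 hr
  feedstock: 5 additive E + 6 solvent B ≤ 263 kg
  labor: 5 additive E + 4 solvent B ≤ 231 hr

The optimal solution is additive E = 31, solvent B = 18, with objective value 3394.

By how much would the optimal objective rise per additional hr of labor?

0

Binding: reactor time and feedstock. Non-binding: labor (4 unused).
Slack constraints have shadow price 0 (complementary slackness).
Dual feasibility on the basic columns requires 6·y_reactor time + 5·y_feedstock = 70, 4·y_reactor time + 6·y_feedstock = 68.
→ y_reactor time = 5 and y_feedstock = 8.
Shadow price of labor = 0.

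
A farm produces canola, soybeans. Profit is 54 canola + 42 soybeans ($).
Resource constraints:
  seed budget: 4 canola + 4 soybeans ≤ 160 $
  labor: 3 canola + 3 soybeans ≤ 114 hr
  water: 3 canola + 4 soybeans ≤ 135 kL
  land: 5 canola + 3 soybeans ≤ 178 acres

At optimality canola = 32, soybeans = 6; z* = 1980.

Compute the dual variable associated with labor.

8

Check each constraint at x*: seed budget 152/160 (slack 8); labor 114/114 (tight); water 120/135 (slack 15); land 178/178 (tight).
By complementary slackness, y = 0 for the non-binding constraints.
Dual feasibility on the basic columns requires 3·y_labor + 5·y_land = 54, 3·y_labor + 3·y_land = 42.
This yields shadow prices y_labor = 8, y_land = 6.
Shadow price of labor = 8.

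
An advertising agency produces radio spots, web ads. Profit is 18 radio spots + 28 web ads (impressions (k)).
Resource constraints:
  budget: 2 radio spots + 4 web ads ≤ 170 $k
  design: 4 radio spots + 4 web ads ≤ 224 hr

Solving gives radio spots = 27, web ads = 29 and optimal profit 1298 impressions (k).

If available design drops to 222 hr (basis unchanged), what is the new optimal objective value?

At the optimum: budget uses 170 of 170 (binding); design uses 224 of 224 (binding).
From A_Bᵀ y = c: 2·y_budget + 4·y_design = 18; 4·y_budget + 4·y_design = 28.
→ y_budget = 5 and y_design = 2.
Δz = y_design·Δb = 2 × (-2) = -4, so new z* = 1298 − 4 = 1294.

1294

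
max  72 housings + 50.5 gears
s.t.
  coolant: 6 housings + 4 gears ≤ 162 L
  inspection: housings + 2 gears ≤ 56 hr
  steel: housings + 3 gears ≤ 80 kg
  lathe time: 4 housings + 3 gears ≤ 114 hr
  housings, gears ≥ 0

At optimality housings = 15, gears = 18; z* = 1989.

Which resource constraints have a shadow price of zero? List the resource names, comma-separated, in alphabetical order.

inspection, steel

coolant: 162/162 (binding)
inspection: 51/56 (slack 5)
steel: 69/80 (slack 11)
lathe time: 114/114 (binding)
By complementary slackness, a constraint with positive slack has shadow price 0 → inspection, steel.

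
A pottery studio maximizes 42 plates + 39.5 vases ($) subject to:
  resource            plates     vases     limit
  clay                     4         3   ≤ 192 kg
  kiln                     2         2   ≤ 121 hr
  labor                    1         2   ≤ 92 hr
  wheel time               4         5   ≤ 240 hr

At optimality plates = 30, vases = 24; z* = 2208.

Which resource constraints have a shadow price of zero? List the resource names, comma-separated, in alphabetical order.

clay: 192/192 (binding)
kiln: 108/121 (slack 13)
labor: 78/92 (slack 14)
wheel time: 240/240 (binding)
By complementary slackness, a constraint with positive slack has shadow price 0 → kiln, labor.

kiln, labor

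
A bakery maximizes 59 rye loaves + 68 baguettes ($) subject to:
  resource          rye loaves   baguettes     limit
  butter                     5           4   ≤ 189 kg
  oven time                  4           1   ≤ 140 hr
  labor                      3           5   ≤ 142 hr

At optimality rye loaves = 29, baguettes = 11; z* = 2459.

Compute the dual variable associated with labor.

Check each constraint at x*: butter 189/189 (tight); oven time 127/140 (slack 13); labor 142/142 (tight).
Since oven time is not tight, its dual is 0.
Dual feasibility on the basic columns requires 5·y_butter + 3·y_labor = 59, 4·y_butter + 5·y_labor = 68.
Solving: y_butter = 7, y_labor = 8.
Shadow price of labor = 8.

8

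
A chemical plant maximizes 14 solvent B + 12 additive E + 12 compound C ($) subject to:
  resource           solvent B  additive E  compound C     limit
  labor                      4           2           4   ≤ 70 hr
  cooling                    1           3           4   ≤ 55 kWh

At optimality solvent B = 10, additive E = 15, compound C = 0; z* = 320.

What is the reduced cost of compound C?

At the optimum: labor uses 70 of 70 (binding); cooling uses 55 of 55 (binding).
The binding rows give the dual system: 4·y_labor + 1·y_cooling = 14 and 2·y_labor + 3·y_cooling = 12.
→ y_labor = 3 and y_cooling = 2.
Reduced cost of compound C: c₃ − yᵀa₃ = 12 − (3·4 + 2·4) = 12 − 20 = -8.

-8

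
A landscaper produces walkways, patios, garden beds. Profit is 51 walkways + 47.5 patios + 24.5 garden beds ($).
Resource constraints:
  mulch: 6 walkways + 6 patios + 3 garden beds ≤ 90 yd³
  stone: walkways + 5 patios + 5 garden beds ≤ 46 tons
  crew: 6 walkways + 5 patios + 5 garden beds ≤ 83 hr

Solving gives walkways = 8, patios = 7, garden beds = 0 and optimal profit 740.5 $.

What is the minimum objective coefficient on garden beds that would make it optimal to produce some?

32.5

At the optimum: mulch uses 90 of 90 (binding); stone uses 43 of 46 (slack = 3); crew uses 83 of 83 (binding).
By complementary slackness, y = 0 for the non-binding constraint.
Dual feasibility on the basic columns requires 6·y_mulch + 6·y_crew = 51, 6·y_mulch + 5·y_crew = 47.5.
This yields shadow prices y_mulch = 5, y_crew = 3.5.
garden beds enters the basis when its profit ≥ yᵀa₃ = 5·3 + 3.5·5 = 32.5.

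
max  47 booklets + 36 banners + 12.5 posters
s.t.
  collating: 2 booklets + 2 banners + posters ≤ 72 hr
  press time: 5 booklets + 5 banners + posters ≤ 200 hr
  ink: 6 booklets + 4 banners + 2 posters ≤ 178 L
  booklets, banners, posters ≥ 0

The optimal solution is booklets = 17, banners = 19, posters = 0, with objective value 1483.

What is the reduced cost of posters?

-5.5

At the optimum: collating uses 72 of 72 (binding); press time uses 180 of 200 (slack = 20); ink uses 178 of 178 (binding).
Since press time is not tight, its dual is 0.
From A_Bᵀ y = c: 2·y_collating + 6·y_ink = 47; 2·y_collating + 4·y_ink = 36.
This yields shadow prices y_collating = 7, y_ink = 5.5.
Reduced cost of posters: c₃ − yᵀa₃ = 12.5 − (7·1 + 5.5·2) = 12.5 − 18 = -5.5.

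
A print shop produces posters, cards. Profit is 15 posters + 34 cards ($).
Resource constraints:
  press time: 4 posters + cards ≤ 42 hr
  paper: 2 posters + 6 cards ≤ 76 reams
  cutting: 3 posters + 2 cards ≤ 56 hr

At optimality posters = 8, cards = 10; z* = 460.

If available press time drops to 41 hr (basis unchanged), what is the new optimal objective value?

459

Binding: press time and paper. Non-binding: cutting (12 unused).
Slack constraints have shadow price 0 (complementary slackness).
Dual feasibility on the basic columns requires 4·y_press time + 2·y_paper = 15, 1·y_press time + 6·y_paper = 34.
Solving: y_press time = 1, y_paper = 5.5.
Δz = y_press time·Δb = 1 × (-1) = -1, so new z* = 460 − 1 = 459.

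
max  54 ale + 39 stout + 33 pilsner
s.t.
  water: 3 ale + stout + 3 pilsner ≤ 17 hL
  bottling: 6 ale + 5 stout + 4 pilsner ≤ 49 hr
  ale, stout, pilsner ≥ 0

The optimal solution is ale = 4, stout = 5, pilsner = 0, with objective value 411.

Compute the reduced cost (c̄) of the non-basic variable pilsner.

Check each constraint at x*: water 17/17 (tight); bottling 49/49 (tight).
From A_Bᵀ y = c: 3·y_water + 6·y_bottling = 54; 1·y_water + 5·y_bottling = 39.
Solving: y_water = 4, y_bottling = 7.
Reduced cost of pilsner: c₃ − yᵀa₃ = 33 − (4·3 + 7·4) = 33 − 40 = -7.

-7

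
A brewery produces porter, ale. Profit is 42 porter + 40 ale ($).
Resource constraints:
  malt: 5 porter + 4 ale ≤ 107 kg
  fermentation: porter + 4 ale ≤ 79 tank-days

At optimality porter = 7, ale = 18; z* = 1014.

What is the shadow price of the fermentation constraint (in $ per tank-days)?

At the optimum: malt uses 107 of 107 (binding); fermentation uses 79 of 79 (binding).
The binding rows give the dual system: 5·y_malt + 1·y_fermentation = 42 and 4·y_malt + 4·y_fermentation = 40.
This yields shadow prices y_malt = 8, y_fermentation = 2.
Shadow price of fermentation = 2.

2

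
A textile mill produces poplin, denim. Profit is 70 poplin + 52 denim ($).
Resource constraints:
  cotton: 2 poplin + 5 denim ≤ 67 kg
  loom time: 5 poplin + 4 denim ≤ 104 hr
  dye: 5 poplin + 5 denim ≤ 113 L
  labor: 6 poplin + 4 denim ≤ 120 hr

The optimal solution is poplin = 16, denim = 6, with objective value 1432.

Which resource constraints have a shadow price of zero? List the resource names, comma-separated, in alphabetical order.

cotton, dye

cotton: 62/67 (slack 5)
loom time: 104/104 (binding)
dye: 110/113 (slack 3)
labor: 120/120 (binding)
By complementary slackness, a constraint with positive slack has shadow price 0 → cotton, dye.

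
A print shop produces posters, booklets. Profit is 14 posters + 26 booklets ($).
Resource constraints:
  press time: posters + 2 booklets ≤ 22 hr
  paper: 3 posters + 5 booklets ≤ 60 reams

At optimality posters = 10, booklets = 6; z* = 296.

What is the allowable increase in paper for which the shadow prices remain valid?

6

Binding constraints: press time, paper. The basis is B = [[1,2],[3,5]] with det -1.
Per unit increase in paper, x* moves by d = (2, -1).
The basis stays optimal until booklets reaches 0; allowable increase = 6 reams.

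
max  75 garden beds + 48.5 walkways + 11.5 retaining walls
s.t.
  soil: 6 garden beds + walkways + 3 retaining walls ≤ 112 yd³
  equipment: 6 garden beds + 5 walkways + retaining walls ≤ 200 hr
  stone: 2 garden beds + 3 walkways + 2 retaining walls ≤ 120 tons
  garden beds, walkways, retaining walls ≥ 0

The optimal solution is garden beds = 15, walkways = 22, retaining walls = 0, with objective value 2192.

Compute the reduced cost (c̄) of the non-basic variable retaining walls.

Binding: soil and equipment. Non-binding: stone (24 unused).
Since stone is not tight, its dual is 0.
From A_Bᵀ y = c: 6·y_soil + 6·y_equipment = 75; 1·y_soil + 5·y_equipment = 48.5.
→ y_soil = 3.5 and y_equipment = 9.
Reduced cost of retaining walls: c₃ − yᵀa₃ = 11.5 − (3.5·3 + 9·1) = 11.5 − 19.5 = -8.

-8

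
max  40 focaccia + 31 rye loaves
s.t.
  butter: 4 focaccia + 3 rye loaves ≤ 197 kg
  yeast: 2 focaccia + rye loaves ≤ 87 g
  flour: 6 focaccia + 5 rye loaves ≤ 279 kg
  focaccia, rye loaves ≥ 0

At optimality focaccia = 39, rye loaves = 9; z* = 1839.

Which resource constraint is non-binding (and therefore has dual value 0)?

butter: 183/197 (slack 14)
yeast: 87/87 (binding)
flour: 279/279 (binding)
By complementary slackness, a constraint with positive slack has shadow price 0 → butter.

butter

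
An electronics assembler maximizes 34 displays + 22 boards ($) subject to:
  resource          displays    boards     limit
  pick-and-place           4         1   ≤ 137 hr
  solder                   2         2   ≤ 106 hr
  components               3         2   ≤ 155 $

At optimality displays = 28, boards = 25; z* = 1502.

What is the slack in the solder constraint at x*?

0

solder used = 2·28 + 2·25 = 106; slack = 106 − 106 = 0.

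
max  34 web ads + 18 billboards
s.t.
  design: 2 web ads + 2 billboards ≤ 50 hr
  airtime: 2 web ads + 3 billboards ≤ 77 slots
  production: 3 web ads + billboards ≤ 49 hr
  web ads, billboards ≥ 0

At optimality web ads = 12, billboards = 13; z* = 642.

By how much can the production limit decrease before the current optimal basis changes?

Binding constraints: design, production. The basis is B = [[2,2],[3,1]] with det -4.
Per unit decrease in production, x* moves by d = (-0.5, 0.5).
The basis stays optimal until web ads reaches 0; allowable decrease = 24 hr.

24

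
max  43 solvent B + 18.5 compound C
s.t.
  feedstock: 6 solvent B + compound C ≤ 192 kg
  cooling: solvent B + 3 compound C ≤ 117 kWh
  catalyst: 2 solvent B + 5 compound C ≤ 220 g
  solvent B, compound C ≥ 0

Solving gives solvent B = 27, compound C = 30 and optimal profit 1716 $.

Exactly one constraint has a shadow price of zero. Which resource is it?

catalyst

feedstock: 192/192 (binding)
cooling: 117/117 (binding)
catalyst: 204/220 (slack 16)
By complementary slackness, a constraint with positive slack has shadow price 0 → catalyst.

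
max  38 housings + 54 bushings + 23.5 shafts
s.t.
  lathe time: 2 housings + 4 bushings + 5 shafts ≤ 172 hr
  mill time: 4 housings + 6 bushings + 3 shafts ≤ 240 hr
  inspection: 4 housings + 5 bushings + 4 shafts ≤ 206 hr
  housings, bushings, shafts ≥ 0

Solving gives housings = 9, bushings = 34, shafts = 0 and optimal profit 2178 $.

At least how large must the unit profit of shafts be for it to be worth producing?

31.5

Binding: mill time and inspection. Non-binding: lathe time (18 unused).
Since lathe time is not tight, its dual is 0.
The binding rows give the dual system: 4·y_mill time + 4·y_inspection = 38 and 6·y_mill time + 5·y_inspection = 54.
Solving: y_mill time = 6.5, y_inspection = 3.
shafts enters the basis when its profit ≥ yᵀa₃ = 6.5·3 + 3·4 = 31.5.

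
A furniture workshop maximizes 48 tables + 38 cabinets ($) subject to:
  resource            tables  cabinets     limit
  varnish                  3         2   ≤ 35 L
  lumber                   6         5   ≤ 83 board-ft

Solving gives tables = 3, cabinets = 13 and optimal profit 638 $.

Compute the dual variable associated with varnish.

4

At the optimum: varnish uses 35 of 35 (binding); lumber uses 83 of 83 (binding).
Dual feasibility on the basic columns requires 3·y_varnish + 6·y_lumber = 48, 2·y_varnish + 5·y_lumber = 38.
→ y_varnish = 4 and y_lumber = 6.
Shadow price of varnish = 4.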